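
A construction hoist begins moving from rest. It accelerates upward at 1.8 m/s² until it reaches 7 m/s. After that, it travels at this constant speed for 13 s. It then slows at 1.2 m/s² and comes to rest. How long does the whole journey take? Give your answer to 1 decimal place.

22.7 s

Phase 1 (accelerating): v₀ = 0 m/s, a = 1.8 m/s².
v = v₀ + at → t = (7 − 0) / 1.8 = 3.89 s
v² = v₀² + 2aΔx → Δx = (7² − 0²)/(2·1.8) = 13.6 m

Phase 2 (constant speed): v₀ = 7.00 m/s, a = 0 m/s².
v = v₀ + at = 7.00 + (0)(13) = 7.00 m/s
Δx = v₀t + ½at² = 7.00·13 + 0.5·0·13² = 91.0 m

Phase 3 (decelerating): v₀ = 7.00 m/s, a = -1.2 m/s².
v = v₀ + at → t = (0 − 7.00) / -1.2 = 5.83 s
v² = v₀² + 2aΔx → Δx = (0² − 7.00²)/(2·-1.2) = 20.4 m
Total time = 3.89 + 13.0 + 5.83 = 22.7 s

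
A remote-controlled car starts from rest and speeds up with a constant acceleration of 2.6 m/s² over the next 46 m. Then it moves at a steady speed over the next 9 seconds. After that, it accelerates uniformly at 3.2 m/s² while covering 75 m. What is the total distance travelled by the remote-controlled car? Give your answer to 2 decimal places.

Phase 1 (accelerating): v₀ = 0 m/s, a = 2.6 m/s².
v² = v₀² + 2aΔx = 0² + 2·2.6·46 = 239 → v = 15.5 m/s
t = (v − v₀)/a = (15.5 − 0)/2.6 = 5.95 s

Phase 2 (constant speed): v₀ = 15.5 m/s, a = 0 m/s².
v = v₀ + at = 15.5 + (0)(9) = 15.5 m/s
Δx = v₀t + ½at² = 15.5·9 + 0.5·0·9² = 139 m

Phase 3 (accelerating): v₀ = 15.5 m/s, a = 3.2 m/s².
v² = v₀² + 2aΔx = 15.5² + 2·3.2·75 = 719 → v = 26.8 m/s
t = (v − v₀)/a = (26.8 − 15.5)/3.2 = 3.55 s
Total distance = 46.0 + 139 + 75.0 = 260 m

260.19 m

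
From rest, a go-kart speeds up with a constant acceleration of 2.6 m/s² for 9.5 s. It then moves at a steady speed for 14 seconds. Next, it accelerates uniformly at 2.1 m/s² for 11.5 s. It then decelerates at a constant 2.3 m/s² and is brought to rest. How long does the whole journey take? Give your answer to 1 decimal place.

56.2 s

Phase 1 (accelerating): v₀ = 0 m/s, a = 2.6 m/s².
v = v₀ + at = 0 + (2.6)(9.5) = 24.7 m/s
Δx = v₀t + ½at² = 0·9.5 + 0.5·2.6·9.5² = 117 m

Phase 2 (constant speed): v₀ = 24.7 m/s, a = 0 m/s².
v = v₀ + at = 24.7 + (0)(14) = 24.7 m/s
Δx = v₀t + ½at² = 24.7·14 + 0.5·0·14² = 346 m

Phase 3 (accelerating): v₀ = 24.7 m/s, a = 2.1 m/s².
v = v₀ + at = 24.7 + (2.1)(11.5) = 48.9 m/s
Δx = v₀t + ½at² = 24.7·11.5 + 0.5·2.1·11.5² = 423 m

Phase 4 (decelerating): v₀ = 48.9 m/s, a = -2.3 m/s².
v = v₀ + at → t = (0 − 48.9) / -2.3 = 21.2 s
v² = v₀² + 2aΔx → Δx = (0² − 48.9²)/(2·-2.3) = 519 m
Total time = 9.50 + 14.0 + 11.5 + 21.2 = 56.2 s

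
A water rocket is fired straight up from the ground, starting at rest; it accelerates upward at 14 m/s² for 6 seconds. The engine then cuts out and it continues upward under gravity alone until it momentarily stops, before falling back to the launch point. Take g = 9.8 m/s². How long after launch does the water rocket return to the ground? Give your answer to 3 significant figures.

25.7 s

Phase 1 (powered ascent): v₀ = 0 m/s, a = 14 m/s².
v = v₀ + at = 0 + (14)(6) = 84.0 m/s
Δx = v₀t + ½at² = 0·6 + 0.5·14·6² = 252 m

Phase 2 (coasting upward): v₀ = 84.0 m/s, a = -9.8 m/s².
v = v₀ + at → t = (0 − 84.0) / -9.8 = 8.57 s
v² = v₀² + 2aΔx → Δx = (0² − 84.0²)/(2·-9.8) = 360 m

Phase 3 (free fall): v₀ = 0 m/s, a = -9.8 m/s².
Falls 612 m from rest: t = √(2·612/9.8) = 11.2 s; v = g·t = 110 m/s.
Total time = 6.00 + 8.57 + 11.2 = 25.7 s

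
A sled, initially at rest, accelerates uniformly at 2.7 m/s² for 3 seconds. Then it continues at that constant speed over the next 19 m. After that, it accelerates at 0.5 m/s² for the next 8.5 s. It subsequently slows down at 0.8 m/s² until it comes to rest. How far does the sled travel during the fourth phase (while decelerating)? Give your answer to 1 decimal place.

95.3 m

Phase 1 (accelerating): v₀ = 0 m/s, a = 2.7 m/s².
v = v₀ + at = 0 + (2.7)(3) = 8.10 m/s
Δx = v₀t + ½at² = 0·3 + 0.5·2.7·3² = 12.2 m

Phase 2 (constant speed): v₀ = 8.10 m/s, a = 0 m/s².
Constant speed: t = d/v = 19/8.10 = 2.35 s

Phase 3 (accelerating): v₀ = 8.10 m/s, a = 0.5 m/s².
v = v₀ + at = 8.10 + (0.5)(8.5) = 12.4 m/s
Δx = v₀t + ½at² = 8.10·8.5 + 0.5·0.5·8.5² = 86.9 m

Phase 4 (decelerating): v₀ = 12.4 m/s, a = -0.8 m/s².
v = v₀ + at → t = (0 − 12.4) / -0.8 = 15.4 s
v² = v₀² + 2aΔx → Δx = (0² − 12.4²)/(2·-0.8) = 95.3 m
Distance in phase 4 = 95.3 m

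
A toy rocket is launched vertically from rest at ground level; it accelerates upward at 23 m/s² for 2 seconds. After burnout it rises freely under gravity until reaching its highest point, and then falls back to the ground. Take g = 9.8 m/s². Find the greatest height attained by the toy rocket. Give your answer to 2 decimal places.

153.96 m

Phase 1 (powered ascent): v₀ = 0 m/s, a = 23 m/s².
v = v₀ + at = 0 + (23)(2) = 46.0 m/s
Δx = v₀t + ½at² = 0·2 + 0.5·23·2² = 46.0 m

Phase 2 (coasting upward): v₀ = 46.0 m/s, a = -9.8 m/s².
v = v₀ + at → t = (0 − 46.0) / -9.8 = 4.69 s
v² = v₀² + 2aΔx → Δx = (0² − 46.0²)/(2·-9.8) = 108 m
Maximum height = 46.0 + 108 = 154 m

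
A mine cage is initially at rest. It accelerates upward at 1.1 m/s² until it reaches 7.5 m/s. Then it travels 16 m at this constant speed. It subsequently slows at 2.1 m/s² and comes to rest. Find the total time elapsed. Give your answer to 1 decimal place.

12.5 s

Phase 1 (accelerating): v₀ = 0 m/s, a = 1.1 m/s².
v = v₀ + at → t = (7.5 − 0) / 1.1 = 6.82 s
v² = v₀² + 2aΔx → Δx = (7.5² − 0²)/(2·1.1) = 25.6 m

Phase 2 (constant speed): v₀ = 7.50 m/s, a = 0 m/s².
Constant speed: t = d/v = 16/7.50 = 2.13 s

Phase 3 (decelerating): v₀ = 7.50 m/s, a = -2.1 m/s².
v = v₀ + at → t = (0 − 7.50) / -2.1 = 3.57 s
v² = v₀² + 2aΔx → Δx = (0² − 7.50²)/(2·-2.1) = 13.4 m
Total time = 6.82 + 2.13 + 3.57 = 12.5 s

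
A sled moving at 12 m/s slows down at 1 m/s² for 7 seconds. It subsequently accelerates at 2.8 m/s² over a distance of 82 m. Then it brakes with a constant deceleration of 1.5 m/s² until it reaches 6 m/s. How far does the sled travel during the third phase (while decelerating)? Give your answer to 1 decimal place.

149.4 m

Phase 1 (decelerating): v₀ = 12.0 m/s, a = -1 m/s².
v = v₀ + at = 12.0 + (-1)(7) = 5.00 m/s
Δx = v₀t + ½at² = 12.0·7 + 0.5·-1·7² = 59.5 m

Phase 2 (accelerating): v₀ = 5.00 m/s, a = 2.8 m/s².
v² = v₀² + 2aΔx = 5.00² + 2·2.8·82 = 484 → v = 22.0 m/s
t = (v − v₀)/a = (22.0 − 5.00)/2.8 = 6.07 s

Phase 3 (decelerating): v₀ = 22.0 m/s, a = -1.5 m/s².
v = v₀ + at → t = (6 − 22.0) / -1.5 = 10.7 s
v² = v₀² + 2aΔx → Δx = (6² − 22.0²)/(2·-1.5) = 149 m
Distance in phase 3 = 149 m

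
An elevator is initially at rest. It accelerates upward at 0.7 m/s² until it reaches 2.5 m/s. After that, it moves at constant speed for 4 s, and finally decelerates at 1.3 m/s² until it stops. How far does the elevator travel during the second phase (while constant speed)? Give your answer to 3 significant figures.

Phase 1 (accelerating): v₀ = 0 m/s, a = 0.7 m/s².
v = v₀ + at → t = (2.5 − 0) / 0.7 = 3.57 s
v² = v₀² + 2aΔx → Δx = (2.5² − 0²)/(2·0.7) = 4.46 m

Phase 2 (constant speed): v₀ = 2.50 m/s, a = 0 m/s².
v = v₀ + at = 2.50 + (0)(4) = 2.50 m/s
Δx = v₀t + ½at² = 2.50·4 + 0.5·0·4² = 10.0 m
Distance in phase 2 = 10.0 m

10.0 m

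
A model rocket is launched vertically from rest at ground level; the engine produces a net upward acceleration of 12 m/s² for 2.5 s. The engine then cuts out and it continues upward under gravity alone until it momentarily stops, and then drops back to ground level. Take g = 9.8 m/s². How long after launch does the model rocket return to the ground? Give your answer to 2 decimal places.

Phase 1 (powered ascent): v₀ = 0 m/s, a = 12 m/s².
v = v₀ + at = 0 + (12)(2.5) = 30.0 m/s
Δx = v₀t + ½at² = 0·2.5 + 0.5·12·2.5² = 37.5 m

Phase 2 (coasting upward): v₀ = 30.0 m/s, a = -9.8 m/s².
v = v₀ + at → t = (0 − 30.0) / -9.8 = 3.06 s
v² = v₀² + 2aΔx → Δx = (0² − 30.0²)/(2·-9.8) = 45.9 m

Phase 3 (free fall): v₀ = 0 m/s, a = -9.8 m/s².
Falls 83.4 m from rest: t = √(2·83.4/9.8) = 4.13 s; v = g·t = 40.4 m/s.
Total time = 2.50 + 3.06 + 4.13 = 9.69 s

9.69 s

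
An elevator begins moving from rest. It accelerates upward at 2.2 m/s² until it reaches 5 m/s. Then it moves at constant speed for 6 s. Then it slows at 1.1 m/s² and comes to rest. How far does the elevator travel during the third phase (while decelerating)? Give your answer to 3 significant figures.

11.4 m

Phase 1 (accelerating): v₀ = 0 m/s, a = 2.2 m/s².
v = v₀ + at → t = (5 − 0) / 2.2 = 2.27 s
v² = v₀² + 2aΔx → Δx = (5² − 0²)/(2·2.2) = 5.68 m

Phase 2 (constant speed): v₀ = 5.00 m/s, a = 0 m/s².
v = v₀ + at = 5.00 + (0)(6) = 5.00 m/s
Δx = v₀t + ½at² = 5.00·6 + 0.5·0·6² = 30.0 m

Phase 3 (decelerating): v₀ = 5.00 m/s, a = -1.1 m/s².
v = v₀ + at → t = (0 − 5.00) / -1.1 = 4.55 s
v² = v₀² + 2aΔx → Δx = (0² − 5.00²)/(2·-1.1) = 11.4 m
Distance in phase 3 = 11.4 m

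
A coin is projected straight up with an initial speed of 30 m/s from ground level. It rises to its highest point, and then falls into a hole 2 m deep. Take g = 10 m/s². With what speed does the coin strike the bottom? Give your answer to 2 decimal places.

30.66 m/s

Phase 1 (rising): v₀ = 30.0 m/s, a = -10 m/s².
v = v₀ + at → t = (0 − 30.0) / -10 = 3.00 s
v² = v₀² + 2aΔx → Δx = (0² − 30.0²)/(2·-10) = 45.0 m

Phase 2 (falling): v₀ = 0 m/s, a = -10 m/s².
Falls 47.0 m from rest: t = √(2·47.0/10) = 3.07 s; v = g·t = 30.7 m/s.
Final speed = 30.7 m/s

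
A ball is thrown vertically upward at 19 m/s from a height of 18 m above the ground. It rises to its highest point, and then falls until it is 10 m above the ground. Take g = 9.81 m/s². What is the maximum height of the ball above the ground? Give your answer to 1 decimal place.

Phase 1 (rising): v₀ = 19.0 m/s, a = -9.81 m/s².
v = v₀ + at → t = (0 − 19.0) / -9.81 = 1.94 s
v² = v₀² + 2aΔx → Δx = (0² − 19.0²)/(2·-9.81) = 18.4 m
Maximum height = 18 + 18.4 = 36.4 m

36.4 m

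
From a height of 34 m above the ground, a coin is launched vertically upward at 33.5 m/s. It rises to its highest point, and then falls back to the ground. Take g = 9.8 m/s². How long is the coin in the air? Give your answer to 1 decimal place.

Phase 1 (rising): v₀ = 33.5 m/s, a = -9.8 m/s².
v = v₀ + at → t = (0 − 33.5) / -9.8 = 3.42 s
v² = v₀² + 2aΔx → Δx = (0² − 33.5²)/(2·-9.8) = 57.3 m

Phase 2 (falling): v₀ = 0 m/s, a = -9.8 m/s².
Falls 91.3 m from rest: t = √(2·91.3/9.8) = 4.32 s; v = g·t = 42.3 m/s.
Total time = 3.42 + 4.32 = 7.73 s

7.7 s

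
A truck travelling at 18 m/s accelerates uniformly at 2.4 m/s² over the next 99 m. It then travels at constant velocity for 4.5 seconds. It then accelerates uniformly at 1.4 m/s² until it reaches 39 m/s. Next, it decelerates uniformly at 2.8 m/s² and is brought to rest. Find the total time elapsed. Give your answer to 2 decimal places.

30.37 s

Phase 1 (accelerating): v₀ = 18.0 m/s, a = 2.4 m/s².
v² = v₀² + 2aΔx = 18.0² + 2·2.4·99 = 799 → v = 28.3 m/s
t = (v − v₀)/a = (28.3 − 18.0)/2.4 = 4.28 s

Phase 2 (constant speed): v₀ = 28.3 m/s, a = 0 m/s².
v = v₀ + at = 28.3 + (0)(4.5) = 28.3 m/s
Δx = v₀t + ½at² = 28.3·4.5 + 0.5·0·4.5² = 127 m

Phase 3 (accelerating): v₀ = 28.3 m/s, a = 1.4 m/s².
v = v₀ + at → t = (39 − 28.3) / 1.4 = 7.66 s
v² = v₀² + 2aΔx → Δx = (39² − 28.3²)/(2·1.4) = 258 m

Phase 4 (decelerating): v₀ = 39.0 m/s, a = -2.8 m/s².
v = v₀ + at → t = (0 − 39.0) / -2.8 = 13.9 s
v² = v₀² + 2aΔx → Δx = (0² − 39.0²)/(2·-2.8) = 272 m
Total time = 4.28 + 4.50 + 7.66 + 13.9 = 30.4 s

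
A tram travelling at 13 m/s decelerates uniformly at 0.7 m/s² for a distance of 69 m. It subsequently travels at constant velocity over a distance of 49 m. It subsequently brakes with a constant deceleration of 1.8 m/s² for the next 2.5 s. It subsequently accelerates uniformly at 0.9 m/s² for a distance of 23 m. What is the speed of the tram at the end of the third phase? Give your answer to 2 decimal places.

Phase 1 (decelerating): v₀ = 13.0 m/s, a = -0.7 m/s².
v² = v₀² + 2aΔx = 13.0² + 2·-0.7·69 = 72.4 → v = 8.51 m/s
t = (v − v₀)/a = (8.51 − 13.0)/-0.7 = 6.42 s

Phase 2 (constant speed): v₀ = 8.51 m/s, a = 0 m/s².
Constant speed: t = d/v = 49/8.51 = 5.76 s

Phase 3 (decelerating): v₀ = 8.51 m/s, a = -1.8 m/s².
v = v₀ + at = 8.51 + (-1.8)(2.5) = 4.01 m/s
Δx = v₀t + ½at² = 8.51·2.5 + 0.5·-1.8·2.5² = 15.6 m
Speed at end of phase 3 = 4.01 m/s

4.01 m/s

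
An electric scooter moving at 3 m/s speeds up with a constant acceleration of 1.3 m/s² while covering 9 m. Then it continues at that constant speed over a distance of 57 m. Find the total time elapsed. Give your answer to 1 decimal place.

12.1 s

Phase 1 (accelerating): v₀ = 3.00 m/s, a = 1.3 m/s².
v² = v₀² + 2aΔx = 3.00² + 2·1.3·9 = 32.4 → v = 5.69 m/s
t = (v − v₀)/a = (5.69 − 3.00)/1.3 = 2.07 s

Phase 2 (constant speed): v₀ = 5.69 m/s, a = 0 m/s².
Constant speed: t = d/v = 57/5.69 = 10.0 s
Total time = 2.07 + 10.0 = 12.1 s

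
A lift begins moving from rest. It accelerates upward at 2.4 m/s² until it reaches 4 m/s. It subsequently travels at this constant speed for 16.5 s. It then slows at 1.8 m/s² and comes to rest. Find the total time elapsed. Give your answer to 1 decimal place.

Phase 1 (accelerating): v₀ = 0 m/s, a = 2.4 m/s².
v = v₀ + at → t = (4 − 0) / 2.4 = 1.67 s
v² = v₀² + 2aΔx → Δx = (4² − 0²)/(2·2.4) = 3.33 m

Phase 2 (constant speed): v₀ = 4.00 m/s, a = 0 m/s².
v = v₀ + at = 4.00 + (0)(16.5) = 4.00 m/s
Δx = v₀t + ½at² = 4.00·16.5 + 0.5·0·16.5² = 66.0 m

Phase 3 (decelerating): v₀ = 4.00 m/s, a = -1.8 m/s².
v = v₀ + at → t = (0 − 4.00) / -1.8 = 2.22 s
v² = v₀² + 2aΔx → Δx = (0² − 4.00²)/(2·-1.8) = 4.44 m
Total time = 1.67 + 16.5 + 2.22 = 20.4 s

20.4 s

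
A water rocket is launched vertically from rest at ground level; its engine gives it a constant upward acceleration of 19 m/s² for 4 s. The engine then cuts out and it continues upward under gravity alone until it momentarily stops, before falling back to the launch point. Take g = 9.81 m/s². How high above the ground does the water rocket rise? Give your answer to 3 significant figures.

Phase 1 (powered ascent): v₀ = 0 m/s, a = 19 m/s².
v = v₀ + at = 0 + (19)(4) = 76.0 m/s
Δx = v₀t + ½at² = 0·4 + 0.5·19·4² = 152 m

Phase 2 (coasting upward): v₀ = 76.0 m/s, a = -9.81 m/s².
v = v₀ + at → t = (0 − 76.0) / -9.81 = 7.75 s
v² = v₀² + 2aΔx → Δx = (0² − 76.0²)/(2·-9.81) = 294 m
Maximum height = 152 + 294 = 446 m

446 m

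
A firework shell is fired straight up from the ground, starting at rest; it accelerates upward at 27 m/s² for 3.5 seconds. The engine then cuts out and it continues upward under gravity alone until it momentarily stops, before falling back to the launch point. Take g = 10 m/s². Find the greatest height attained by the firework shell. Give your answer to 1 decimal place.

Phase 1 (powered ascent): v₀ = 0 m/s, a = 27 m/s².
v = v₀ + at = 0 + (27)(3.5) = 94.5 m/s
Δx = v₀t + ½at² = 0·3.5 + 0.5·27·3.5² = 165 m

Phase 2 (coasting upward): v₀ = 94.5 m/s, a = -10 m/s².
v = v₀ + at → t = (0 − 94.5) / -10 = 9.45 s
v² = v₀² + 2aΔx → Δx = (0² − 94.5²)/(2·-10) = 447 m
Maximum height = 165 + 447 = 612 m

611.9 m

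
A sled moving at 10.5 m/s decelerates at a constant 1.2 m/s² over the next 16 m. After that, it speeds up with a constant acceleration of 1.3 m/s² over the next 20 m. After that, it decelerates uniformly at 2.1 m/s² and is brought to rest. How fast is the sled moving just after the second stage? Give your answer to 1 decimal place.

11.1 m/s

Phase 1 (decelerating): v₀ = 10.5 m/s, a = -1.2 m/s².
v² = v₀² + 2aΔx = 10.5² + 2·-1.2·16 = 71.8 → v = 8.48 m/s
t = (v − v₀)/a = (8.48 − 10.5)/-1.2 = 1.69 s

Phase 2 (accelerating): v₀ = 8.48 m/s, a = 1.3 m/s².
v² = v₀² + 2aΔx = 8.48² + 2·1.3·20 = 124 → v = 11.1 m/s
t = (v − v₀)/a = (11.1 − 8.48)/1.3 = 2.04 s
Speed at end of phase 2 = 11.1 m/s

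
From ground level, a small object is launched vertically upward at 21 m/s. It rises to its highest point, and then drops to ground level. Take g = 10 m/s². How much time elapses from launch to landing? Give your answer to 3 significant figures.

4.20 s

Phase 1 (rising): v₀ = 21.0 m/s, a = -10 m/s².
v = v₀ + at → t = (0 − 21.0) / -10 = 2.10 s
v² = v₀² + 2aΔx → Δx = (0² − 21.0²)/(2·-10) = 22.1 m

Phase 2 (falling): v₀ = 0 m/s, a = -10 m/s².
Falls 22.1 m from rest: t = √(2·22.1/10) = 2.10 s; v = g·t = 21.0 m/s.
Total time = 2.10 + 2.10 = 4.20 s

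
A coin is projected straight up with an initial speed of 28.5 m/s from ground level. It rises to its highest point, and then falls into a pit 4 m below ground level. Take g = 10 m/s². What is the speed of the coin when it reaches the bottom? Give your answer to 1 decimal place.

29.9 m/s

Phase 1 (rising): v₀ = 28.5 m/s, a = -10 m/s².
v = v₀ + at → t = (0 − 28.5) / -10 = 2.85 s
v² = v₀² + 2aΔx → Δx = (0² − 28.5²)/(2·-10) = 40.6 m

Phase 2 (falling): v₀ = 0 m/s, a = -10 m/s².
Falls 44.6 m from rest: t = √(2·44.6/10) = 2.99 s; v = g·t = 29.9 m/s.
Final speed = 29.9 m/s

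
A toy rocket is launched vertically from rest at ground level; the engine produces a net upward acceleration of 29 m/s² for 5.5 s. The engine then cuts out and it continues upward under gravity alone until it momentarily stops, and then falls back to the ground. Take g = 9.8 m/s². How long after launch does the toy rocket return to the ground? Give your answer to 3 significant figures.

Phase 1 (powered ascent): v₀ = 0 m/s, a = 29 m/s².
v = v₀ + at = 0 + (29)(5.5) = 160 m/s
Δx = v₀t + ½at² = 0·5.5 + 0.5·29·5.5² = 439 m

Phase 2 (coasting upward): v₀ = 160 m/s, a = -9.8 m/s².
v = v₀ + at → t = (0 − 160) / -9.8 = 16.3 s
v² = v₀² + 2aΔx → Δx = (0² − 160²)/(2·-9.8) = 1300 m

Phase 3 (free fall): v₀ = 0 m/s, a = -9.8 m/s².
Falls 1740 m from rest: t = √(2·1740/9.8) = 18.8 s; v = g·t = 184 m/s.
Total time = 5.50 + 16.3 + 18.8 = 40.6 s

40.6 s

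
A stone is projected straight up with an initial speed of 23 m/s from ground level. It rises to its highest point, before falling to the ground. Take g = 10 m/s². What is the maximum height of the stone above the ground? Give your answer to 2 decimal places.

26.45 m

Phase 1 (rising): v₀ = 23.0 m/s, a = -10 m/s².
v = v₀ + at → t = (0 − 23.0) / -10 = 2.30 s
v² = v₀² + 2aΔx → Δx = (0² − 23.0²)/(2·-10) = 26.4 m
Maximum height = 26.4 m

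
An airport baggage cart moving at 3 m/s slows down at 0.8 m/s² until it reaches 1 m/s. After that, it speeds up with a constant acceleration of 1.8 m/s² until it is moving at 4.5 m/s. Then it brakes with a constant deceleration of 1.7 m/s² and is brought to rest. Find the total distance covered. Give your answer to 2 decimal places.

Phase 1 (decelerating): v₀ = 3.00 m/s, a = -0.8 m/s².
v = v₀ + at → t = (1 − 3.00) / -0.8 = 2.50 s
v² = v₀² + 2aΔx → Δx = (1² − 3.00²)/(2·-0.8) = 5.00 m

Phase 2 (accelerating): v₀ = 1.00 m/s, a = 1.8 m/s².
v = v₀ + at → t = (4.5 − 1.00) / 1.8 = 1.94 s
v² = v₀² + 2aΔx → Δx = (4.5² − 1.00²)/(2·1.8) = 5.35 m

Phase 3 (decelerating): v₀ = 4.50 m/s, a = -1.7 m/s².
v = v₀ + at → t = (0 − 4.50) / -1.7 = 2.65 s
v² = v₀² + 2aΔx → Δx = (0² − 4.50²)/(2·-1.7) = 5.96 m
Total distance = 5.00 + 5.35 + 5.96 = 16.3 m

16.30 m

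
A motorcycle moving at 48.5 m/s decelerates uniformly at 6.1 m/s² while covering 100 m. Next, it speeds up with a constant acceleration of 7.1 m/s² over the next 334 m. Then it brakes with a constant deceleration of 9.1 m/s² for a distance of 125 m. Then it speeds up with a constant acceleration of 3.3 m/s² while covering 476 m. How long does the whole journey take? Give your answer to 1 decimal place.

Phase 1 (decelerating): v₀ = 48.5 m/s, a = -6.1 m/s².
v² = v₀² + 2aΔx = 48.5² + 2·-6.1·100 = 1130 → v = 33.6 m/s
t = (v − v₀)/a = (33.6 − 48.5)/-6.1 = 2.43 s

Phase 2 (accelerating): v₀ = 33.6 m/s, a = 7.1 m/s².
v² = v₀² + 2aΔx = 33.6² + 2·7.1·334 = 5880 → v = 76.6 m/s
t = (v − v₀)/a = (76.6 − 33.6)/7.1 = 6.06 s

Phase 3 (decelerating): v₀ = 76.6 m/s, a = -9.1 m/s².
v² = v₀² + 2aΔx = 76.6² + 2·-9.1·125 = 3600 → v = 60.0 m/s
t = (v − v₀)/a = (60.0 − 76.6)/-9.1 = 1.83 s

Phase 4 (accelerating): v₀ = 60.0 m/s, a = 3.3 m/s².
v² = v₀² + 2aΔx = 60.0² + 2·3.3·476 = 6740 → v = 82.1 m/s
t = (v − v₀)/a = (82.1 − 60.0)/3.3 = 6.70 s
Total time = 2.43 + 6.06 + 1.83 + 6.70 = 17.0 s

17.0 s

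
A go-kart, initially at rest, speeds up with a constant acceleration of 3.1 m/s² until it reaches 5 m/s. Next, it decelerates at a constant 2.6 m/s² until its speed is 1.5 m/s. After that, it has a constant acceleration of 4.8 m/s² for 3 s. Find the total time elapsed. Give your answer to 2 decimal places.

5.96 s

Phase 1 (accelerating): v₀ = 0 m/s, a = 3.1 m/s².
v = v₀ + at → t = (5 − 0) / 3.1 = 1.61 s
v² = v₀² + 2aΔx → Δx = (5² − 0²)/(2·3.1) = 4.03 m

Phase 2 (decelerating): v₀ = 5.00 m/s, a = -2.6 m/s².
v = v₀ + at → t = (1.5 − 5.00) / -2.6 = 1.35 s
v² = v₀² + 2aΔx → Δx = (1.5² − 5.00²)/(2·-2.6) = 4.38 m

Phase 3 (accelerating): v₀ = 1.50 m/s, a = 4.8 m/s².
v = v₀ + at = 1.50 + (4.8)(3) = 15.9 m/s
Δx = v₀t + ½at² = 1.50·3 + 0.5·4.8·3² = 26.1 m
Total time = 1.61 + 1.35 + 3.00 = 5.96 s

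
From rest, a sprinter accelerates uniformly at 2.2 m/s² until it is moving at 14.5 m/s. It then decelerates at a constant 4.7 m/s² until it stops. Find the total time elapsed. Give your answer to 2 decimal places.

Phase 1 (accelerating): v₀ = 0 m/s, a = 2.2 m/s².
v = v₀ + at → t = (14.5 − 0) / 2.2 = 6.59 s
v² = v₀² + 2aΔx → Δx = (14.5² − 0²)/(2·2.2) = 47.8 m

Phase 2 (decelerating): v₀ = 14.5 m/s, a = -4.7 m/s².
v = v₀ + at → t = (0 − 14.5) / -4.7 = 3.09 s
v² = v₀² + 2aΔx → Δx = (0² − 14.5²)/(2·-4.7) = 22.4 m
Total time = 6.59 + 3.09 = 9.68 s

9.68 s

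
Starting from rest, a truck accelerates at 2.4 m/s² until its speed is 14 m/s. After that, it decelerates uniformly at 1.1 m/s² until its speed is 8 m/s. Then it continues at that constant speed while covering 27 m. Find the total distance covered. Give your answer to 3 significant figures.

128 m

Phase 1 (accelerating): v₀ = 0 m/s, a = 2.4 m/s².
v = v₀ + at → t = (14 − 0) / 2.4 = 5.83 s
v² = v₀² + 2aΔx → Δx = (14² − 0²)/(2·2.4) = 40.8 m

Phase 2 (decelerating): v₀ = 14.0 m/s, a = -1.1 m/s².
v = v₀ + at → t = (8 − 14.0) / -1.1 = 5.45 s
v² = v₀² + 2aΔx → Δx = (8² − 14.0²)/(2·-1.1) = 60.0 m

Phase 3 (constant speed): v₀ = 8.00 m/s, a = 0 m/s².
Constant speed: t = d/v = 27/8.00 = 3.38 s
Total distance = 40.8 + 60.0 + 27.0 = 128 m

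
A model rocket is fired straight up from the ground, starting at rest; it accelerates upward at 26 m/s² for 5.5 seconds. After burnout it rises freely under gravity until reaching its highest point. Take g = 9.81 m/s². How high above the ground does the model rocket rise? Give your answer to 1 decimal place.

1435.5 m

Phase 1 (powered ascent): v₀ = 0 m/s, a = 26 m/s².
v = v₀ + at = 0 + (26)(5.5) = 143 m/s
Δx = v₀t + ½at² = 0·5.5 + 0.5·26·5.5² = 393 m

Phase 2 (coasting upward): v₀ = 143 m/s, a = -9.81 m/s².
v = v₀ + at → t = (0 − 143) / -9.81 = 14.6 s
v² = v₀² + 2aΔx → Δx = (0² − 143²)/(2·-9.81) = 1040 m
Maximum height = 393 + 1040 = 1440 m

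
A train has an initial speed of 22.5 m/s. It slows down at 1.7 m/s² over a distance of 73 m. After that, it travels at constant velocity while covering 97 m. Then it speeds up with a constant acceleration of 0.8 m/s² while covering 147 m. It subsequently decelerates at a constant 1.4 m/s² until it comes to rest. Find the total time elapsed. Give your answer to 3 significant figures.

Phase 1 (decelerating): v₀ = 22.5 m/s, a = -1.7 m/s².
v² = v₀² + 2aΔx = 22.5² + 2·-1.7·73 = 258 → v = 16.1 m/s
t = (v − v₀)/a = (16.1 − 22.5)/-1.7 = 3.79 s

Phase 2 (constant speed): v₀ = 16.1 m/s, a = 0 m/s².
Constant speed: t = d/v = 97/16.1 = 6.04 s

Phase 3 (accelerating): v₀ = 16.1 m/s, a = 0.8 m/s².
v² = v₀² + 2aΔx = 16.1² + 2·0.8·147 = 493 → v = 22.2 m/s
t = (v − v₀)/a = (22.2 − 16.1)/0.8 = 7.68 s

Phase 4 (decelerating): v₀ = 22.2 m/s, a = -1.4 m/s².
v = v₀ + at → t = (0 − 22.2) / -1.4 = 15.9 s
v² = v₀² + 2aΔx → Δx = (0² − 22.2²)/(2·-1.4) = 176 m
Total time = 3.79 + 6.04 + 7.68 + 15.9 = 33.4 s

33.4 s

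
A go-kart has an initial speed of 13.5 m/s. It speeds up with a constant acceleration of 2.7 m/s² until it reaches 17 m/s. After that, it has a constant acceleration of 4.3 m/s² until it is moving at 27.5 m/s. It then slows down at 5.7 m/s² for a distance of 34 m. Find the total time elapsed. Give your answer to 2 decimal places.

5.19 s

Phase 1 (accelerating): v₀ = 13.5 m/s, a = 2.7 m/s².
v = v₀ + at → t = (17 − 13.5) / 2.7 = 1.30 s
v² = v₀² + 2aΔx → Δx = (17² − 13.5²)/(2·2.7) = 19.8 m

Phase 2 (accelerating): v₀ = 17.0 m/s, a = 4.3 m/s².
v = v₀ + at → t = (27.5 − 17.0) / 4.3 = 2.44 s
v² = v₀² + 2aΔx → Δx = (27.5² − 17.0²)/(2·4.3) = 54.3 m

Phase 3 (decelerating): v₀ = 27.5 m/s, a = -5.7 m/s².
v² = v₀² + 2aΔx = 27.5² + 2·-5.7·34 = 369 → v = 19.2 m/s
t = (v − v₀)/a = (19.2 − 27.5)/-5.7 = 1.46 s
Total time = 1.30 + 2.44 + 1.46 = 5.19 s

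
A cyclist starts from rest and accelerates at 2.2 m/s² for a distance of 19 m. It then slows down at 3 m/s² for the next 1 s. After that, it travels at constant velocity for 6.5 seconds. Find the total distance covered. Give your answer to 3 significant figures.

Phase 1 (accelerating): v₀ = 0 m/s, a = 2.2 m/s².
v² = v₀² + 2aΔx = 0² + 2·2.2·19 = 83.6 → v = 9.14 m/s
t = (v − v₀)/a = (9.14 − 0)/2.2 = 4.16 s

Phase 2 (decelerating): v₀ = 9.14 m/s, a = -3 m/s².
v = v₀ + at = 9.14 + (-3)(1) = 6.14 m/s
Δx = v₀t + ½at² = 9.14·1 + 0.5·-3·1² = 7.64 m

Phase 3 (constant speed): v₀ = 6.14 m/s, a = 0 m/s².
v = v₀ + at = 6.14 + (0)(6.5) = 6.14 m/s
Δx = v₀t + ½at² = 6.14·6.5 + 0.5·0·6.5² = 39.9 m
Total distance = 19.0 + 7.64 + 39.9 = 66.6 m

66.6 m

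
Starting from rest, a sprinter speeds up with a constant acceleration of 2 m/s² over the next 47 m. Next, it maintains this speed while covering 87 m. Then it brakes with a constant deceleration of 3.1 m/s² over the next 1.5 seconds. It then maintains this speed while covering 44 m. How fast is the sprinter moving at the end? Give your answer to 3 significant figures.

Phase 1 (accelerating): v₀ = 0 m/s, a = 2 m/s².
v² = v₀² + 2aΔx = 0² + 2·2·47 = 188 → v = 13.7 m/s
t = (v − v₀)/a = (13.7 − 0)/2 = 6.86 s

Phase 2 (constant speed): v₀ = 13.7 m/s, a = 0 m/s².
Constant speed: t = d/v = 87/13.7 = 6.35 s

Phase 3 (decelerating): v₀ = 13.7 m/s, a = -3.1 m/s².
v = v₀ + at = 13.7 + (-3.1)(1.5) = 9.06 m/s
Δx = v₀t + ½at² = 13.7·1.5 + 0.5·-3.1·1.5² = 17.1 m

Phase 4 (constant speed): v₀ = 9.06 m/s, a = 0 m/s².
Constant speed: t = d/v = 44/9.06 = 4.86 s
Final speed = 9.06 m/s

9.06 m/s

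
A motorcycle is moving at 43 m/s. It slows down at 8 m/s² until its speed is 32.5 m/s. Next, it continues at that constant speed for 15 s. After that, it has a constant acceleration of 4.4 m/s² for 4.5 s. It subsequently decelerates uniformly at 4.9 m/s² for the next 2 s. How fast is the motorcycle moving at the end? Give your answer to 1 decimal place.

Phase 1 (decelerating): v₀ = 43.0 m/s, a = -8 m/s².
v = v₀ + at → t = (32.5 − 43.0) / -8 = 1.31 s
v² = v₀² + 2aΔx → Δx = (32.5² − 43.0²)/(2·-8) = 49.5 m

Phase 2 (constant speed): v₀ = 32.5 m/s, a = 0 m/s².
v = v₀ + at = 32.5 + (0)(15) = 32.5 m/s
Δx = v₀t + ½at² = 32.5·15 + 0.5·0·15² = 488 m

Phase 3 (accelerating): v₀ = 32.5 m/s, a = 4.4 m/s².
v = v₀ + at = 32.5 + (4.4)(4.5) = 52.3 m/s
Δx = v₀t + ½at² = 32.5·4.5 + 0.5·4.4·4.5² = 191 m

Phase 4 (decelerating): v₀ = 52.3 m/s, a = -4.9 m/s².
v = v₀ + at = 52.3 + (-4.9)(2) = 42.5 m/s
Δx = v₀t + ½at² = 52.3·2 + 0.5·-4.9·2² = 94.8 m
Final speed = 42.5 m/s

42.5 m/s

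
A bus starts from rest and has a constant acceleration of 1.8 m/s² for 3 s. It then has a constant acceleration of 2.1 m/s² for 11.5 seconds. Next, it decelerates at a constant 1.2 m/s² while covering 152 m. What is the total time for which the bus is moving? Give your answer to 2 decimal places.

Phase 1 (accelerating): v₀ = 0 m/s, a = 1.8 m/s².
v = v₀ + at = 0 + (1.8)(3) = 5.40 m/s
Δx = v₀t + ½at² = 0·3 + 0.5·1.8·3² = 8.10 m

Phase 2 (accelerating): v₀ = 5.40 m/s, a = 2.1 m/s².
v = v₀ + at = 5.40 + (2.1)(11.5) = 29.6 m/s
Δx = v₀t + ½at² = 5.40·11.5 + 0.5·2.1·11.5² = 201 m

Phase 3 (decelerating): v₀ = 29.6 m/s, a = -1.2 m/s².
v² = v₀² + 2aΔx = 29.6² + 2·-1.2·152 = 508 → v = 22.5 m/s
t = (v − v₀)/a = (22.5 − 29.6)/-1.2 = 5.84 s
Total time = 3.00 + 11.5 + 5.84 = 20.3 s

20.34 s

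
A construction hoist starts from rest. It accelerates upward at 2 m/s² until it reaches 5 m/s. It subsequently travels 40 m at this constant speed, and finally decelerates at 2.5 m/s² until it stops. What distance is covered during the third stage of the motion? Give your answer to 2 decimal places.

5.00 m

Phase 1 (accelerating): v₀ = 0 m/s, a = 2 m/s².
v = v₀ + at → t = (5 − 0) / 2 = 2.50 s
v² = v₀² + 2aΔx → Δx = (5² − 0²)/(2·2) = 6.25 m

Phase 2 (constant speed): v₀ = 5.00 m/s, a = 0 m/s².
Constant speed: t = d/v = 40/5.00 = 8.00 s

Phase 3 (decelerating): v₀ = 5.00 m/s, a = -2.5 m/s².
v = v₀ + at → t = (0 − 5.00) / -2.5 = 2.00 s
v² = v₀² + 2aΔx → Δx = (0² − 5.00²)/(2·-2.5) = 5.00 m
Distance in phase 3 = 5.00 m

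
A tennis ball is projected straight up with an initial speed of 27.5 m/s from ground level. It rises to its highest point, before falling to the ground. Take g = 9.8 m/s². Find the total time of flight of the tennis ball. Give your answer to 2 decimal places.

5.61 s

Phase 1 (rising): v₀ = 27.5 m/s, a = -9.8 m/s².
v = v₀ + at → t = (0 − 27.5) / -9.8 = 2.81 s
v² = v₀² + 2aΔx → Δx = (0² − 27.5²)/(2·-9.8) = 38.6 m

Phase 2 (falling): v₀ = 0 m/s, a = -9.8 m/s².
Falls 38.6 m from rest: t = √(2·38.6/9.8) = 2.81 s; v = g·t = 27.5 m/s.
Total time = 2.81 + 2.81 = 5.61 s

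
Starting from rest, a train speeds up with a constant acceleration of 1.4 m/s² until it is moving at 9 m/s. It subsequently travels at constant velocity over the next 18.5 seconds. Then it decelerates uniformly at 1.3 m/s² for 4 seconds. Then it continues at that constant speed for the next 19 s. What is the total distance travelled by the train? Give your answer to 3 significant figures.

Phase 1 (accelerating): v₀ = 0 m/s, a = 1.4 m/s².
v = v₀ + at → t = (9 − 0) / 1.4 = 6.43 s
v² = v₀² + 2aΔx → Δx = (9² − 0²)/(2·1.4) = 28.9 m

Phase 2 (constant speed): v₀ = 9.00 m/s, a = 0 m/s².
v = v₀ + at = 9.00 + (0)(18.5) = 9.00 m/s
Δx = v₀t + ½at² = 9.00·18.5 + 0.5·0·18.5² = 166 m

Phase 3 (decelerating): v₀ = 9.00 m/s, a = -1.3 m/s².
v = v₀ + at = 9.00 + (-1.3)(4) = 3.80 m/s
Δx = v₀t + ½at² = 9.00·4 + 0.5·-1.3·4² = 25.6 m

Phase 4 (constant speed): v₀ = 3.80 m/s, a = 0 m/s².
v = v₀ + at = 3.80 + (0)(19) = 3.80 m/s
Δx = v₀t + ½at² = 3.80·19 + 0.5·0·19² = 72.2 m
Total distance = 28.9 + 166 + 25.6 + 72.2 = 293 m

293 m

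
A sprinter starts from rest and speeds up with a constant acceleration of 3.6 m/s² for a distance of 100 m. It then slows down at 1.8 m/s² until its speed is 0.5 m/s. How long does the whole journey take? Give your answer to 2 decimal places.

Phase 1 (accelerating): v₀ = 0 m/s, a = 3.6 m/s².
v² = v₀² + 2aΔx = 0² + 2·3.6·100 = 720 → v = 26.8 m/s
t = (v − v₀)/a = (26.8 − 0)/3.6 = 7.45 s

Phase 2 (decelerating): v₀ = 26.8 m/s, a = -1.8 m/s².
v = v₀ + at → t = (0.5 − 26.8) / -1.8 = 14.6 s
v² = v₀² + 2aΔx → Δx = (0.5² − 26.8²)/(2·-1.8) = 200 m
Total time = 7.45 + 14.6 = 22.1 s

22.08 s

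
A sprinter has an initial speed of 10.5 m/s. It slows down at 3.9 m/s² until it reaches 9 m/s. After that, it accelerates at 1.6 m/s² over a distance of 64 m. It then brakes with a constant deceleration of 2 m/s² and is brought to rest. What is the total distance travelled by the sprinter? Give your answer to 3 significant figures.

Phase 1 (decelerating): v₀ = 10.5 m/s, a = -3.9 m/s².
v = v₀ + at → t = (9 − 10.5) / -3.9 = 0.385 s
v² = v₀² + 2aΔx → Δx = (9² − 10.5²)/(2·-3.9) = 3.75 m

Phase 2 (accelerating): v₀ = 9.00 m/s, a = 1.6 m/s².
v² = v₀² + 2aΔx = 9.00² + 2·1.6·64 = 286 → v = 16.9 m/s
t = (v − v₀)/a = (16.9 − 9.00)/1.6 = 4.94 s

Phase 3 (decelerating): v₀ = 16.9 m/s, a = -2 m/s².
v = v₀ + at → t = (0 − 16.9) / -2 = 8.45 s
v² = v₀² + 2aΔx → Δx = (0² − 16.9²)/(2·-2) = 71.5 m
Total distance = 3.75 + 64.0 + 71.5 = 139 m

139 m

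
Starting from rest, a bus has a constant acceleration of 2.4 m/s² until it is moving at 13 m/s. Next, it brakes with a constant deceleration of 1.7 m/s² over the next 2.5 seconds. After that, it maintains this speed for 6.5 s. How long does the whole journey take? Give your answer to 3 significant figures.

Phase 1 (accelerating): v₀ = 0 m/s, a = 2.4 m/s².
v = v₀ + at → t = (13 − 0) / 2.4 = 5.42 s
v² = v₀² + 2aΔx → Δx = (13² − 0²)/(2·2.4) = 35.2 m

Phase 2 (decelerating): v₀ = 13.0 m/s, a = -1.7 m/s².
v = v₀ + at = 13.0 + (-1.7)(2.5) = 8.75 m/s
Δx = v₀t + ½at² = 13.0·2.5 + 0.5·-1.7·2.5² = 27.2 m

Phase 3 (constant speed): v₀ = 8.75 m/s, a = 0 m/s².
v = v₀ + at = 8.75 + (0)(6.5) = 8.75 m/s
Δx = v₀t + ½at² = 8.75·6.5 + 0.5·0·6.5² = 56.9 m
Total time = 5.42 + 2.50 + 6.50 = 14.4 s

14.4 s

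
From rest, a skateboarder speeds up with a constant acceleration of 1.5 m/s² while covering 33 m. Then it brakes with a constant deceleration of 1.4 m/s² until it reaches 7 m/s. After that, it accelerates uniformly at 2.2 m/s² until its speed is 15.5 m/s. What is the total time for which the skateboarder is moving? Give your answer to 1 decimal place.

12.6 s

Phase 1 (accelerating): v₀ = 0 m/s, a = 1.5 m/s².
v² = v₀² + 2aΔx = 0² + 2·1.5·33 = 99.0 → v = 9.95 m/s
t = (v − v₀)/a = (9.95 − 0)/1.5 = 6.63 s

Phase 2 (decelerating): v₀ = 9.95 m/s, a = -1.4 m/s².
v = v₀ + at → t = (7 − 9.95) / -1.4 = 2.11 s
v² = v₀² + 2aΔx → Δx = (7² − 9.95²)/(2·-1.4) = 17.9 m

Phase 3 (accelerating): v₀ = 7.00 m/s, a = 2.2 m/s².
v = v₀ + at → t = (15.5 − 7.00) / 2.2 = 3.86 s
v² = v₀² + 2aΔx → Δx = (15.5² − 7.00²)/(2·2.2) = 43.5 m
Total time = 6.63 + 2.11 + 3.86 = 12.6 s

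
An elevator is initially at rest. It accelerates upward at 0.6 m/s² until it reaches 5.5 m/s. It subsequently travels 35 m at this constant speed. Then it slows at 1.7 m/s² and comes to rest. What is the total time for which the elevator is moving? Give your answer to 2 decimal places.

Phase 1 (accelerating): v₀ = 0 m/s, a = 0.6 m/s².
v = v₀ + at → t = (5.5 − 0) / 0.6 = 9.17 s
v² = v₀² + 2aΔx → Δx = (5.5² − 0²)/(2·0.6) = 25.2 m

Phase 2 (constant speed): v₀ = 5.50 m/s, a = 0 m/s².
Constant speed: t = d/v = 35/5.50 = 6.36 s

Phase 3 (decelerating): v₀ = 5.50 m/s, a = -1.7 m/s².
v = v₀ + at → t = (0 − 5.50) / -1.7 = 3.24 s
v² = v₀² + 2aΔx → Δx = (0² − 5.50²)/(2·-1.7) = 8.90 m
Total time = 9.17 + 6.36 + 3.24 = 18.8 s

18.77 s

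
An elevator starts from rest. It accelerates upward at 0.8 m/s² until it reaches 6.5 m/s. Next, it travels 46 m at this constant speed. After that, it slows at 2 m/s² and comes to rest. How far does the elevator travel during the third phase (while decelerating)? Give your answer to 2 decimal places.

Phase 1 (accelerating): v₀ = 0 m/s, a = 0.8 m/s².
v = v₀ + at → t = (6.5 − 0) / 0.8 = 8.12 s
v² = v₀² + 2aΔx → Δx = (6.5² − 0²)/(2·0.8) = 26.4 m

Phase 2 (constant speed): v₀ = 6.50 m/s, a = 0 m/s².
Constant speed: t = d/v = 46/6.50 = 7.08 s

Phase 3 (decelerating): v₀ = 6.50 m/s, a = -2 m/s².
v = v₀ + at → t = (0 − 6.50) / -2 = 3.25 s
v² = v₀² + 2aΔx → Δx = (0² − 6.50²)/(2·-2) = 10.6 m
Distance in phase 3 = 10.6 m

10.56 m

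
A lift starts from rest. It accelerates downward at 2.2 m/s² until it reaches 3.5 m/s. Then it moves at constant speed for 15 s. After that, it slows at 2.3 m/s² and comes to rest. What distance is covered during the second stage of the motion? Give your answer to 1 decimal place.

Phase 1 (accelerating): v₀ = 0 m/s, a = 2.2 m/s².
v = v₀ + at → t = (3.5 − 0) / 2.2 = 1.59 s
v² = v₀² + 2aΔx → Δx = (3.5² − 0²)/(2·2.2) = 2.78 m

Phase 2 (constant speed): v₀ = 3.50 m/s, a = 0 m/s².
v = v₀ + at = 3.50 + (0)(15) = 3.50 m/s
Δx = v₀t + ½at² = 3.50·15 + 0.5·0·15² = 52.5 m
Distance in phase 2 = 52.5 m

52.5 m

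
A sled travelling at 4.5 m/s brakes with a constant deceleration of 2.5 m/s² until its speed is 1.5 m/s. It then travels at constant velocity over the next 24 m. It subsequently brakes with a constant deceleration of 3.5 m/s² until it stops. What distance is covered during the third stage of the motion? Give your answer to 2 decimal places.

Phase 1 (decelerating): v₀ = 4.50 m/s, a = -2.5 m/s².
v = v₀ + at → t = (1.5 − 4.50) / -2.5 = 1.20 s
v² = v₀² + 2aΔx → Δx = (1.5² − 4.50²)/(2·-2.5) = 3.60 m

Phase 2 (constant speed): v₀ = 1.50 m/s, a = 0 m/s².
Constant speed: t = d/v = 24/1.50 = 16.0 s

Phase 3 (decelerating): v₀ = 1.50 m/s, a = -3.5 m/s².
v = v₀ + at → t = (0 − 1.50) / -3.5 = 0.429 s
v² = v₀² + 2aΔx → Δx = (0² − 1.50²)/(2·-3.5) = 0.321 m
Distance in phase 3 = 0.321 m

0.32 m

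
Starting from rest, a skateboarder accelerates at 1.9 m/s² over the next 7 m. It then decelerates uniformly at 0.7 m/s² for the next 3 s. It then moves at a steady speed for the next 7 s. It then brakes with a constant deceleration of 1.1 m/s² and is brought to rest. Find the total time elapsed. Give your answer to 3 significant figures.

15.5 s

Phase 1 (accelerating): v₀ = 0 m/s, a = 1.9 m/s².
v² = v₀² + 2aΔx = 0² + 2·1.9·7 = 26.6 → v = 5.16 m/s
t = (v − v₀)/a = (5.16 − 0)/1.9 = 2.71 s

Phase 2 (decelerating): v₀ = 5.16 m/s, a = -0.7 m/s².
v = v₀ + at = 5.16 + (-0.7)(3) = 3.06 m/s
Δx = v₀t + ½at² = 5.16·3 + 0.5·-0.7·3² = 12.3 m

Phase 3 (constant speed): v₀ = 3.06 m/s, a = 0 m/s².
v = v₀ + at = 3.06 + (0)(7) = 3.06 m/s
Δx = v₀t + ½at² = 3.06·7 + 0.5·0·7² = 21.4 m

Phase 4 (decelerating): v₀ = 3.06 m/s, a = -1.1 m/s².
v = v₀ + at → t = (0 − 3.06) / -1.1 = 2.78 s
v² = v₀² + 2aΔx → Δx = (0² − 3.06²)/(2·-1.1) = 4.25 m
Total time = 2.71 + 3.00 + 7.00 + 2.78 = 15.5 s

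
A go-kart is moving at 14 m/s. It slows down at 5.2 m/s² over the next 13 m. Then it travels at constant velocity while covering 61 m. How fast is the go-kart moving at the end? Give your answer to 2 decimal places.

7.80 m/s

Phase 1 (decelerating): v₀ = 14.0 m/s, a = -5.2 m/s².
v² = v₀² + 2aΔx = 14.0² + 2·-5.2·13 = 60.8 → v = 7.80 m/s
t = (v − v₀)/a = (7.80 − 14.0)/-5.2 = 1.19 s

Phase 2 (constant speed): v₀ = 7.80 m/s, a = 0 m/s².
Constant speed: t = d/v = 61/7.80 = 7.82 s
Final speed = 7.80 m/s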